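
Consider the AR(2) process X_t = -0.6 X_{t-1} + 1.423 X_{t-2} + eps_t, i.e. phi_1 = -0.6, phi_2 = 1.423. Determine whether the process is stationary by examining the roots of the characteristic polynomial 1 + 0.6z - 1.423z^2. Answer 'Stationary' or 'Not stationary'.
\text{Not stationary}

The AR(p) characteristic polynomial is P(z) = 1 + 0.6z - 1.423z^2.
Stationarity requires all roots to lie outside the unit circle, i.e. |z| > 1 for every root.
Set 1 + (0.6) z + (-1.423) z^2 = 0, i.e. a z^2 + b z + c = 0 with a = -1.423, b = 0.6, c = 1.
Discriminant D = b^2 - 4ac = (0.6)^2 - 4*(-1.423)*1 = 0.36 - (-5.692) = 6.052.
D >= 0, so the roots are real: z = (-b +/- sqrt(D)) / (2a) = (-0.6 +/- 2.460081) / (-2.846).
  z_1 = (-0.6 + 2.460081) / (-2.846) = -0.6536,   |z_1| = 0.6536.
  z_2 = (-0.6 - 2.460081) / (-2.846) = 1.0752,   |z_2| = 1.0752.
Moduli of all roots: 0.6536, 1.0752.
All moduli strictly greater than 1? No.
Verdict: Not stationary.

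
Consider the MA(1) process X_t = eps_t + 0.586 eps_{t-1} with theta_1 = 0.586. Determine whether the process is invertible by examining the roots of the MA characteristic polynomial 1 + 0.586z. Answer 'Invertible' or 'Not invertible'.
\text{Invertible}

The MA(q) characteristic polynomial is P(z) = 1 + 0.586z.
Invertibility requires all roots to lie outside the unit circle, i.e. |z| > 1 for every root.
This is linear in z: 1 + (0.586) z = 0  =>  z = -1/(0.586) = -1.706485,  |z| = 1.706485.
Moduli of all roots: 1.7065.
All moduli strictly greater than 1? Yes.
Verdict: Invertible.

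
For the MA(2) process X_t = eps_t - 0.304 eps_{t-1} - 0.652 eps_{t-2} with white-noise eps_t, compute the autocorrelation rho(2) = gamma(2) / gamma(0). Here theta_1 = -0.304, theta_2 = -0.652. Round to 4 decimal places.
\rho(2) = -0.4296

For an MA(q) process with theta_0 = 1, the autocovariance is
  gamma(k) = sigma^2 * sum_{i=0..q-k} theta_i * theta_{i+k},
and rho(k) = gamma(k) / gamma(0). Sigma^2 cancels.
  numerator   = (1)*(-0.652) = -0.652.
  denominator = (1)^2 + (-0.304)^2 + (-0.652)^2 = 1.51752.
  rho(2) = -0.652 / 1.51752 = -0.4296.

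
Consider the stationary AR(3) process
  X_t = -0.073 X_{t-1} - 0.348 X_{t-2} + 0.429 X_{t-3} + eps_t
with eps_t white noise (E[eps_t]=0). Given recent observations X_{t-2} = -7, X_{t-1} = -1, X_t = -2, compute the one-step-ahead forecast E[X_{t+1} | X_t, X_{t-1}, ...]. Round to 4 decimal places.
E[X_{t+1} \mid \mathcal F_t] = -2.5090

For an AR(p) model X_t = c + sum_i phi_i X_{t-i} + eps_t, the
one-step-ahead conditional mean is
  E[X_{t+1} | X_t, ...] = c + sum_i phi_i X_{t+1-i}.
Substitute known values:
  E[X_{t+1} | ...] = (-0.073) * (-2) + (-0.348) * (-1) + (0.429) * (-7)
                   = -2.5090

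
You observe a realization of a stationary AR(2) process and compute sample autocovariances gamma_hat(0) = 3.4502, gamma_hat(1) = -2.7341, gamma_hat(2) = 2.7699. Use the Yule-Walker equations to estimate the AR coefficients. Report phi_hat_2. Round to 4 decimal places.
\hat\phi_{2} = 0.4700

The Yule-Walker equations for an AR(p) process read, in matrix form,
  Gamma_p phi = r_p,   with   (Gamma_p)_{ij} = gamma(|i - j|),
                       (r_p)_i = gamma(i),   i,j = 1..p.
Substitute the sample gammas (Toeplitz matrix and right-hand side of size 2):
  Gamma_p = [[3.4502, -2.7341], [-2.7341, 3.4502]]
  r_p     = [-2.7341, 2.7699]
Written out:
  3.4502 phi_1 - 2.7341 phi_2 = -2.7341
  -2.7341 phi_1 + 3.4502 phi_2 = 2.7699
Solve by Cramer's rule:
  det = gamma(0)^2 - gamma(1)^2 = (3.4502)^2 - (-2.7341)^2 = 11.90388004 - 7.47530281 = 4.42857723
  phi_hat_1 = [gamma(1) gamma(0) - gamma(1) gamma(2)] / det = [(-2.7341)(3.4502) - (-2.7341)(2.7699)] / 4.42857723 = -1.86000823 / 4.42857723 = -0.42
  phi_hat_2 = [gamma(0) gamma(2) - gamma(1)^2] / det = [(3.4502)(2.7699) - (-2.7341)^2] / 4.42857723 = 2.08140617 / 4.42857723 = 0.47
So phi_hat = [-0.4200, 0.4700].
Therefore phi_hat_2 = 0.4700.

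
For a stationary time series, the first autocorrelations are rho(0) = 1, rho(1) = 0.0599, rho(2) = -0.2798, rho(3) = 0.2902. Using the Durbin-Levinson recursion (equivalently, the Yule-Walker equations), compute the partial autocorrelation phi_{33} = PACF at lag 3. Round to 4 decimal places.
\phi_{33} = 0.3590

The PACF at lag k is phi_{kk}, the last component of the solution
to the Yule-Walker system G_k phi = r_k where
  (G_k)_{ij} = rho(|i - j|), (r_k)_i = rho(i), i,j = 1..k.
Equivalently, Durbin-Levinson gives phi_{kk} iteratively:
  phi_{11} = rho(1)
  phi_{kk} = [rho(k) - sum_{j=1..k-1} phi_{k-1,j} rho(k-j)]
            / [1 - sum_{j=1..k-1} phi_{k-1,j} rho(j)],
  phi_{k,j} = phi_{k-1,j} - phi_{kk} phi_{k-1,k-j},  j = 1..k-1.
Step k = 1:
  phi_11 = rho(1) = 0.0599.
Step k = 2:
  phi_22 = [rho(2) - phi_11 rho(1)] / [1 - phi_11 rho(1)] = [-0.2798 - (0.0599)(0.0599)] / [1 - (0.0599)(0.0599)]
         = -0.28338801 / 0.99641199 = -0.284408.
  Update: phi_21 = phi_11 - phi_22 phi_11 = 0.0599 - (-0.284408)(0.0599) = 0.076936.
Step k = 3:
  phi_33 = [rho(3) - phi_21 rho(2) - phi_22 rho(1)] / [1 - phi_21 rho(1) - phi_22 rho(2)]
    numerator   = 0.2902 - (0.076936)(-0.2798) - (-0.284408)(0.0599) = 0.32876278
    denominator = 1 - (0.076936)(0.0599) - (-0.284408)(-0.2798) = 0.91581404
  phi_33 = 0.32876278 / 0.91581404 = 0.359.
Therefore phi_{33} = 0.3590.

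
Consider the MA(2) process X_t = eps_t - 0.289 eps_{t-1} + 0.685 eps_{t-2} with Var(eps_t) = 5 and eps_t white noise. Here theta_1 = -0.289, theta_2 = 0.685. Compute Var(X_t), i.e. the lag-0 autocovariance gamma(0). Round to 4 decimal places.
\gamma(0) = 7.7637

For an MA(q) process X_t = eps_t + sum_i theta_i eps_{t-i} with
Var(eps_t) = sigma^2, the variance is
  gamma(0) = sigma^2 * (1 + sum_i theta_i^2).
  sum_i theta_i^2 = (-0.289)^2 + (0.685)^2 = 0.083521 + 0.469225 = 0.552746.
  gamma(0) = 5 * (1 + 0.552746) = 5 * 1.552746 = 7.76373, which rounds to 7.7637.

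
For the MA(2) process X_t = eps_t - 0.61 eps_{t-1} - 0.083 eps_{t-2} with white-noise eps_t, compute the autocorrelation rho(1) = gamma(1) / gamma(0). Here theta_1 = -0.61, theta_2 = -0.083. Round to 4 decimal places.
\rho(1) = -0.4056

For an MA(q) process with theta_0 = 1, the autocovariance is
  gamma(k) = sigma^2 * sum_{i=0..q-k} theta_i * theta_{i+k},
and rho(k) = gamma(k) / gamma(0). Sigma^2 cancels.
  numerator   = (1)*(-0.61) + (-0.61)*(-0.083) = -0.55937.
  denominator = (1)^2 + (-0.61)^2 + (-0.083)^2 = 1.378989.
  rho(1) = -0.55937 / 1.378989 = -0.4056.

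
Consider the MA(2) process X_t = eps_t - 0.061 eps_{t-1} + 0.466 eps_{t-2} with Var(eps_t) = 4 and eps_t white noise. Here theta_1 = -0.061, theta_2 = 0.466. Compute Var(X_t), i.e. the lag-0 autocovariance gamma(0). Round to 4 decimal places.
\gamma(0) = 4.8835

For an MA(q) process X_t = eps_t + sum_i theta_i eps_{t-i} with
Var(eps_t) = sigma^2, the variance is
  gamma(0) = sigma^2 * (1 + sum_i theta_i^2).
  sum_i theta_i^2 = (-0.061)^2 + (0.466)^2 = 0.003721 + 0.217156 = 0.220877.
  gamma(0) = 4 * (1 + 0.220877) = 4 * 1.220877 = 4.883508, which rounds to 4.8835.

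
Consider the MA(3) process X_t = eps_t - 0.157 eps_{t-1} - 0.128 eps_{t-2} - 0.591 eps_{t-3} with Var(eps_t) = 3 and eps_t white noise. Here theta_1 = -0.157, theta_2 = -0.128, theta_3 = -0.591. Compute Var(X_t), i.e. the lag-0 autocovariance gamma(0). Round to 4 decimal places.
\gamma(0) = 4.1709

For an MA(q) process X_t = eps_t + sum_i theta_i eps_{t-i} with
Var(eps_t) = sigma^2, the variance is
  gamma(0) = sigma^2 * (1 + sum_i theta_i^2).
  sum_i theta_i^2 = (-0.157)^2 + (-0.128)^2 + (-0.591)^2 = 0.024649 + 0.016384 + 0.349281 = 0.390314.
  gamma(0) = 3 * (1 + 0.390314) = 3 * 1.390314 = 4.170942, which rounds to 4.1709.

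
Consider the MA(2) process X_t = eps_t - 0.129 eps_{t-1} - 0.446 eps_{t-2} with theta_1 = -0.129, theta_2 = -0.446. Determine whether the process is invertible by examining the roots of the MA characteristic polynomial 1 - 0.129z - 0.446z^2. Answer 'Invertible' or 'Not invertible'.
\text{Invertible}

The MA(q) characteristic polynomial is P(z) = 1 - 0.129z - 0.446z^2.
Invertibility requires all roots to lie outside the unit circle, i.e. |z| > 1 for every root.
Set 1 + (-0.129) z + (-0.446) z^2 = 0, i.e. a z^2 + b z + c = 0 with a = -0.446, b = -0.129, c = 1.
Discriminant D = b^2 - 4ac = (-0.129)^2 - 4*(-0.446)*1 = 0.016641 - (-1.784) = 1.800641.
D >= 0, so the roots are real: z = (-b +/- sqrt(D)) / (2a) = (0.129 +/- 1.34188) / (-0.892).
  z_1 = (0.129 + 1.34188) / (-0.892) = -1.649,   |z_1| = 1.649.
  z_2 = (0.129 - 1.34188) / (-0.892) = 1.3597,   |z_2| = 1.3597.
Moduli of all roots: 1.6490, 1.3597.
All moduli strictly greater than 1? Yes.
Verdict: Invertible.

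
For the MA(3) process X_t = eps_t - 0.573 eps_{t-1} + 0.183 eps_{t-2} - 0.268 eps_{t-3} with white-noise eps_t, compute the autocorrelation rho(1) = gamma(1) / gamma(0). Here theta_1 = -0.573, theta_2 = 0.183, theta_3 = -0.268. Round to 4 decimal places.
\rho(1) = -0.5070

For an MA(q) process with theta_0 = 1, the autocovariance is
  gamma(k) = sigma^2 * sum_{i=0..q-k} theta_i * theta_{i+k},
and rho(k) = gamma(k) / gamma(0). Sigma^2 cancels.
  numerator   = (1)*(-0.573) + (-0.573)*(0.183) + (0.183)*(-0.268) = -0.726903.
  denominator = (1)^2 + (-0.573)^2 + (0.183)^2 + (-0.268)^2 = 1.433642.
  rho(1) = -0.726903 / 1.433642 = -0.5070.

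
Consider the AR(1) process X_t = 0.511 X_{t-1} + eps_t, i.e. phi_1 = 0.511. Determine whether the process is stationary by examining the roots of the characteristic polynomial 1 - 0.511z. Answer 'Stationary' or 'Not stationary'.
\text{Stationary}

The AR(p) characteristic polynomial is P(z) = 1 - 0.511z.
Stationarity requires all roots to lie outside the unit circle, i.e. |z| > 1 for every root.
This is linear in z: 1 + (-0.511) z = 0  =>  z = -1/(-0.511) = 1.956947,  |z| = 1.956947.
Moduli of all roots: 1.9569.
All moduli strictly greater than 1? Yes.
Verdict: Stationary.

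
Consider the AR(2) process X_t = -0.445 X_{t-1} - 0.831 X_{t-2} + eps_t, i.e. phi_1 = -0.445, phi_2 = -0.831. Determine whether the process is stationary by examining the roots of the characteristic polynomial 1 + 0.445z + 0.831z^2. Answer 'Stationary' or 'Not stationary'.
\text{Stationary}

The AR(p) characteristic polynomial is P(z) = 1 + 0.445z + 0.831z^2.
Stationarity requires all roots to lie outside the unit circle, i.e. |z| > 1 for every root.
Set 1 + (0.445) z + (0.831) z^2 = 0, i.e. a z^2 + b z + c = 0 with a = 0.831, b = 0.445, c = 1.
Discriminant D = b^2 - 4ac = (0.445)^2 - 4*(0.831)*1 = 0.198025 - (3.324) = -3.125975.
D < 0, so the roots are the complex-conjugate pair z = (-b +/- i sqrt(-D)) / (2a) = -0.2677 +/- 1.0638i.
For a conjugate pair |z|^2 = z * conj(z) = (product of roots) = c/a = 1/(0.831) = 1.203369, so |z| = sqrt(1.203369) = 1.097 for both roots.
Moduli of all roots: 1.0970, 1.0970.
All moduli strictly greater than 1? Yes.
Verdict: Stationary.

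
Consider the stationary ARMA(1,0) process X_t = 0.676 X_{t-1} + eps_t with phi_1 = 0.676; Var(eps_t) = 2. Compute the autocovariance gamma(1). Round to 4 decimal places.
\gamma(1) = 2.4898

Multiply the model equation by X_{t-k} and take expectations. With theta_0 = psi_0 = 1 and psi_j the MA(infinity) weights, this gives
  gamma(k) - sum_i phi_i gamma(k-i) = c_k,
  c_k = sigma^2 * sum_{j=k..q} theta_j psi_{j-k}   (c_k = 0 for k > q),
using gamma(-m) = gamma(m).
Pure AR (q = 0): c_0 = sigma^2 = 2, c_k = 0 for k >= 1.
Equations for k = 0 and k = 1 (AR order 1):
  gamma(0) = phi_1 gamma(1) + c_0
  gamma(1) = phi_1 gamma(0) + c_1
Substituting the second into the first: gamma(0) (1 - phi_1^2) = c_0 + phi_1 c_1, so
  gamma(0) = c_0 / (1 - phi_1^2) = 2 / (1 - (0.676)^2) = 2 / 0.543024 = 3.683078.
  gamma(1) = phi_1 gamma(0) = (0.676)(3.683078) = 2.489761.
Therefore gamma(1) = 2.4898 (to 4 decimal places).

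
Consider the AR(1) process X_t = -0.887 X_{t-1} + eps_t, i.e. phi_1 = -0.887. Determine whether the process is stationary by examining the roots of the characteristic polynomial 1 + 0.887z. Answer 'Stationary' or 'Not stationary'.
\text{Stationary}

The AR(p) characteristic polynomial is P(z) = 1 + 0.887z.
Stationarity requires all roots to lie outside the unit circle, i.e. |z| > 1 for every root.
This is linear in z: 1 + (0.887) z = 0  =>  z = -1/(0.887) = -1.127396,  |z| = 1.127396.
Moduli of all roots: 1.1274.
All moduli strictly greater than 1? Yes.
Verdict: Stationary.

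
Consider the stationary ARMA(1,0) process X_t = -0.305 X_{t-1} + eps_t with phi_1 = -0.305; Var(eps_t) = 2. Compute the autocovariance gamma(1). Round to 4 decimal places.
\gamma(1) = -0.6726

Multiply the model equation by X_{t-k} and take expectations. With theta_0 = psi_0 = 1 and psi_j the MA(infinity) weights, this gives
  gamma(k) - sum_i phi_i gamma(k-i) = c_k,
  c_k = sigma^2 * sum_{j=k..q} theta_j psi_{j-k}   (c_k = 0 for k > q),
using gamma(-m) = gamma(m).
Pure AR (q = 0): c_0 = sigma^2 = 2, c_k = 0 for k >= 1.
Equations for k = 0 and k = 1 (AR order 1):
  gamma(0) = phi_1 gamma(1) + c_0
  gamma(1) = phi_1 gamma(0) + c_1
Substituting the second into the first: gamma(0) (1 - phi_1^2) = c_0 + phi_1 c_1, so
  gamma(0) = c_0 / (1 - phi_1^2) = 2 / (1 - (-0.305)^2) = 2 / 0.906975 = 2.205132.
  gamma(1) = phi_1 gamma(0) = (-0.305)(2.205132) = -0.672565.
Therefore gamma(1) = -0.6726 (to 4 decimal places).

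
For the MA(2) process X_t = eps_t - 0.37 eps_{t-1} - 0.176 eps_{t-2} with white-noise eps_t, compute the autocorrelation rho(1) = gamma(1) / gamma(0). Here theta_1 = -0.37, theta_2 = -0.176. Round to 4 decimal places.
\rho(1) = -0.2611

For an MA(q) process with theta_0 = 1, the autocovariance is
  gamma(k) = sigma^2 * sum_{i=0..q-k} theta_i * theta_{i+k},
and rho(k) = gamma(k) / gamma(0). Sigma^2 cancels.
  numerator   = (1)*(-0.37) + (-0.37)*(-0.176) = -0.30488.
  denominator = (1)^2 + (-0.37)^2 + (-0.176)^2 = 1.167876.
  rho(1) = -0.30488 / 1.167876 = -0.2611.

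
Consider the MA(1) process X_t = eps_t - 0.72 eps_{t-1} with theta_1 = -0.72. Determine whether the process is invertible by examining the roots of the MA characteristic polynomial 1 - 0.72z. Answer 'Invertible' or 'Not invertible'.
\text{Invertible}

The MA(q) characteristic polynomial is P(z) = 1 - 0.72z.
Invertibility requires all roots to lie outside the unit circle, i.e. |z| > 1 for every root.
This is linear in z: 1 + (-0.72) z = 0  =>  z = -1/(-0.72) = 1.388889,  |z| = 1.388889.
Moduli of all roots: 1.3889.
All moduli strictly greater than 1? Yes.
Verdict: Invertible.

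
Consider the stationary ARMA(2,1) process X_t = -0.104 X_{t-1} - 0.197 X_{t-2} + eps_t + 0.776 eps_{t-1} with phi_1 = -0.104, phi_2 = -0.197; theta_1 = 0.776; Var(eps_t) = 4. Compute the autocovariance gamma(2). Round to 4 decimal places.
\gamma(2) = -1.4262

Multiply the model equation by X_{t-k} and take expectations. With theta_0 = psi_0 = 1 and psi_j the MA(infinity) weights, this gives
  gamma(k) - sum_i phi_i gamma(k-i) = c_k,
  c_k = sigma^2 * sum_{j=k..q} theta_j psi_{j-k}   (c_k = 0 for k > q),
using gamma(-m) = gamma(m).
psi-weights needed (psi_j = theta_j + sum_i phi_i psi_{j-i}):
  psi_1 = theta_1 + phi_1 = 0.776 + (-0.104) = 0.672
Right-hand sides:
  c_0 = sigma^2 (1 + theta_1 psi_1) = 4 * (1 + (0.776)(0.672)) = 4 * 1.521472 = 6.085888
  c_1 = sigma^2 theta_1 = 4 * (0.776) = 3.104
  c_2 = 0
Equations for k = 0, 1, 2 (AR order 2, c_2 = 0):
  (E0) gamma(0) = phi_1 gamma(1) + phi_2 gamma(2) + c_0
  (E1) gamma(1) = phi_1 gamma(0) + phi_2 gamma(1) + c_1
  (E2) gamma(2) = phi_1 gamma(1) + phi_2 gamma(0)
From (E1): gamma(1) = A gamma(0) + B with
  A = phi_1 / (1 - phi_2) = -0.104 / 1.197 = -0.086884,   B = c_1 / (1 - phi_2) = 3.104 / 1.197 = 2.59315.
Insert (E2) into (E0): gamma(0) (1 - phi_2^2) = phi_1 (1 + phi_2) gamma(1) + c_0.
  phi_1 (1 + phi_2) = (-0.104)(0.803) = -0.083512,   1 - phi_2^2 = 0.961191.
Replace gamma(1) by A gamma(0) + B and collect gamma(0):
  gamma(0) [0.961191 - (-0.083512)(-0.086884)] = (-0.083512)(2.59315) + 6.085888
  gamma(0) * 0.953935 = 5.869329
  gamma(0) = 5.869329 / 0.953935 = 6.152755.
  gamma(1) = A gamma(0) + B = (-0.086884)(6.152755) + (2.59315) = 2.058574.
  gamma(2) = phi_1 gamma(1) + phi_2 gamma(0) = (-0.104)(2.058574) + (-0.197)(6.152755) = -1.426184.
Therefore gamma(2) = -1.4262 (to 4 decimal places).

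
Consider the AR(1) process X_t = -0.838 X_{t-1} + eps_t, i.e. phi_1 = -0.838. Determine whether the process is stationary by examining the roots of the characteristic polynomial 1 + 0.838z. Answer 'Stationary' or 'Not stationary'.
\text{Stationary}

The AR(p) characteristic polynomial is P(z) = 1 + 0.838z.
Stationarity requires all roots to lie outside the unit circle, i.e. |z| > 1 for every root.
This is linear in z: 1 + (0.838) z = 0  =>  z = -1/(0.838) = -1.193317,  |z| = 1.193317.
Moduli of all roots: 1.1933.
All moduli strictly greater than 1? Yes.
Verdict: Stationary.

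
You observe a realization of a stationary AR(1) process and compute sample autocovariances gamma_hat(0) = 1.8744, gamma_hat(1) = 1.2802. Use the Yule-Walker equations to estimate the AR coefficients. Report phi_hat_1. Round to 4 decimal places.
\hat\phi_{1} = 0.6830

The Yule-Walker equations for an AR(p) process read, in matrix form,
  Gamma_p phi = r_p,   with   (Gamma_p)_{ij} = gamma(|i - j|),
                       (r_p)_i = gamma(i),   i,j = 1..p.
Substitute the sample gammas (Toeplitz matrix and right-hand side of size 1):
  Gamma_p = [[1.8744]]
  r_p     = [1.2802]
With p = 1 this is the single equation gamma(0) phi_1 = gamma(1):
  phi_hat_1 = gamma(1) / gamma(0) = 1.2802 / 1.8744 = 0.6830.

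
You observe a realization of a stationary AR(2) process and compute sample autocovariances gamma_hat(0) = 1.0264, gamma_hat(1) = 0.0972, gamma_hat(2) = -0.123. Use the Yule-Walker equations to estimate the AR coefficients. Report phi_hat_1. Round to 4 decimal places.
\hat\phi_{1} = 0.1070

The Yule-Walker equations for an AR(p) process read, in matrix form,
  Gamma_p phi = r_p,   with   (Gamma_p)_{ij} = gamma(|i - j|),
                       (r_p)_i = gamma(i),   i,j = 1..p.
Substitute the sample gammas (Toeplitz matrix and right-hand side of size 2):
  Gamma_p = [[1.0264, 0.0972], [0.0972, 1.0264]]
  r_p     = [0.0972, -0.123]
Written out:
  1.0264 phi_1 + 0.0972 phi_2 = 0.0972
  0.0972 phi_1 + 1.0264 phi_2 = -0.123
Solve by Cramer's rule:
  det = gamma(0)^2 - gamma(1)^2 = (1.0264)^2 - (0.0972)^2 = 1.05349696 - 0.00944784 = 1.04404912
  phi_hat_1 = [gamma(1) gamma(0) - gamma(1) gamma(2)] / det = [(0.0972)(1.0264) - (0.0972)(-0.123)] / 1.04404912 = 0.11172168 / 1.04404912 = 0.107
  phi_hat_2 = [gamma(0) gamma(2) - gamma(1)^2] / det = [(1.0264)(-0.123) - (0.0972)^2] / 1.04404912 = -0.13569504 / 1.04404912 = -0.13
So phi_hat = [0.1070, -0.1300].
Therefore phi_hat_1 = 0.1070.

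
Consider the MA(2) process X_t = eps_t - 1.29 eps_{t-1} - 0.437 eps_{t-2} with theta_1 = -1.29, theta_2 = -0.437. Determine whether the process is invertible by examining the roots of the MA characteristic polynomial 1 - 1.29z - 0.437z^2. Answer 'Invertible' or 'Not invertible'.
\text{Not invertible}

The MA(q) characteristic polynomial is P(z) = 1 - 1.29z - 0.437z^2.
Invertibility requires all roots to lie outside the unit circle, i.e. |z| > 1 for every root.
Set 1 + (-1.29) z + (-0.437) z^2 = 0, i.e. a z^2 + b z + c = 0 with a = -0.437, b = -1.29, c = 1.
Discriminant D = b^2 - 4ac = (-1.29)^2 - 4*(-0.437)*1 = 1.6641 - (-1.748) = 3.4121.
D >= 0, so the roots are real: z = (-b +/- sqrt(D)) / (2a) = (1.29 +/- 1.847187) / (-0.874).
  z_1 = (1.29 + 1.847187) / (-0.874) = -3.5895,   |z_1| = 3.5895.
  z_2 = (1.29 - 1.847187) / (-0.874) = 0.6375,   |z_2| = 0.6375.
Moduli of all roots: 3.5895, 0.6375.
All moduli strictly greater than 1? No.
Verdict: Not invertible.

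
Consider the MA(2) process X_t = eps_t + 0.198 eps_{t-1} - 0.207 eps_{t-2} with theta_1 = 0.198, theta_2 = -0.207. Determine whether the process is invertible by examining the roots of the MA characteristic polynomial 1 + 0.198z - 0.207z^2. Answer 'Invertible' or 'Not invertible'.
\text{Invertible}

The MA(q) characteristic polynomial is P(z) = 1 + 0.198z - 0.207z^2.
Invertibility requires all roots to lie outside the unit circle, i.e. |z| > 1 for every root.
Set 1 + (0.198) z + (-0.207) z^2 = 0, i.e. a z^2 + b z + c = 0 with a = -0.207, b = 0.198, c = 1.
Discriminant D = b^2 - 4ac = (0.198)^2 - 4*(-0.207)*1 = 0.039204 - (-0.828) = 0.867204.
D >= 0, so the roots are real: z = (-b +/- sqrt(D)) / (2a) = (-0.198 +/- 0.931238) / (-0.414).
  z_1 = (-0.198 + 0.931238) / (-0.414) = -1.7711,   |z_1| = 1.7711.
  z_2 = (-0.198 - 0.931238) / (-0.414) = 2.7276,   |z_2| = 2.7276.
Moduli of all roots: 1.7711, 2.7276.
All moduli strictly greater than 1? Yes.
Verdict: Invertible.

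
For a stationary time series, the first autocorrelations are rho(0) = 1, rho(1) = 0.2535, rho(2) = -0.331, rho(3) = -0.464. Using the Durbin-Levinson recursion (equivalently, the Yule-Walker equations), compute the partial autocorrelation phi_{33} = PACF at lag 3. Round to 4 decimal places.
\phi_{33} = -0.3090

The PACF at lag k is phi_{kk}, the last component of the solution
to the Yule-Walker system G_k phi = r_k where
  (G_k)_{ij} = rho(|i - j|), (r_k)_i = rho(i), i,j = 1..k.
Equivalently, Durbin-Levinson gives phi_{kk} iteratively:
  phi_{11} = rho(1)
  phi_{kk} = [rho(k) - sum_{j=1..k-1} phi_{k-1,j} rho(k-j)]
            / [1 - sum_{j=1..k-1} phi_{k-1,j} rho(j)],
  phi_{k,j} = phi_{k-1,j} - phi_{kk} phi_{k-1,k-j},  j = 1..k-1.
Step k = 1:
  phi_11 = rho(1) = 0.2535.
Step k = 2:
  phi_22 = [rho(2) - phi_11 rho(1)] / [1 - phi_11 rho(1)] = [-0.331 - (0.2535)(0.2535)] / [1 - (0.2535)(0.2535)]
         = -0.39526225 / 0.93573775 = -0.422407.
  Update: phi_21 = phi_11 - phi_22 phi_11 = 0.2535 - (-0.422407)(0.2535) = 0.36058.
Step k = 3:
  phi_33 = [rho(3) - phi_21 rho(2) - phi_22 rho(1)] / [1 - phi_21 rho(1) - phi_22 rho(2)]
    numerator   = -0.464 - (0.36058)(-0.331) - (-0.422407)(0.2535) = -0.23756776
    denominator = 1 - (0.36058)(0.2535) - (-0.422407)(-0.331) = 0.76877618
  phi_33 = -0.23756776 / 0.76877618 = -0.309.
Therefore phi_{33} = -0.3090.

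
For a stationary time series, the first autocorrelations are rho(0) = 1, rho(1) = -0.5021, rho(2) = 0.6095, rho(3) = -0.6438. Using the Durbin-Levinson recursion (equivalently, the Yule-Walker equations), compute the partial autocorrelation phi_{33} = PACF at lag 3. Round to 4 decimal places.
\phi_{33} = -0.4229

The PACF at lag k is phi_{kk}, the last component of the solution
to the Yule-Walker system G_k phi = r_k where
  (G_k)_{ij} = rho(|i - j|), (r_k)_i = rho(i), i,j = 1..k.
Equivalently, Durbin-Levinson gives phi_{kk} iteratively:
  phi_{11} = rho(1)
  phi_{kk} = [rho(k) - sum_{j=1..k-1} phi_{k-1,j} rho(k-j)]
            / [1 - sum_{j=1..k-1} phi_{k-1,j} rho(j)],
  phi_{k,j} = phi_{k-1,j} - phi_{kk} phi_{k-1,k-j},  j = 1..k-1.
Step k = 1:
  phi_11 = rho(1) = -0.5021.
Step k = 2:
  phi_22 = [rho(2) - phi_11 rho(1)] / [1 - phi_11 rho(1)] = [0.6095 - (-0.5021)(-0.5021)] / [1 - (-0.5021)(-0.5021)]
         = 0.35739559 / 0.74789559 = 0.477868.
  Update: phi_21 = phi_11 - phi_22 phi_11 = -0.5021 - (0.477868)(-0.5021) = -0.262162.
Step k = 3:
  phi_33 = [rho(3) - phi_21 rho(2) - phi_22 rho(1)] / [1 - phi_21 rho(1) - phi_22 rho(2)]
    numerator   = -0.6438 - (-0.262162)(0.6095) - (0.477868)(-0.5021) = -0.24407439
    denominator = 1 - (-0.262162)(-0.5021) - (0.477868)(0.6095) = 0.57710757
  phi_33 = -0.24407439 / 0.57710757 = -0.4229.
Therefore phi_{33} = -0.4229.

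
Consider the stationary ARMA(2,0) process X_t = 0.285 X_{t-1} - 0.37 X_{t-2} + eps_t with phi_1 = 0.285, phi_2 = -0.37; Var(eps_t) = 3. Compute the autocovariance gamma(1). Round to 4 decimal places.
\gamma(1) = 0.7558

Multiply the model equation by X_{t-k} and take expectations. With theta_0 = psi_0 = 1 and psi_j the MA(infinity) weights, this gives
  gamma(k) - sum_i phi_i gamma(k-i) = c_k,
  c_k = sigma^2 * sum_{j=k..q} theta_j psi_{j-k}   (c_k = 0 for k > q),
using gamma(-m) = gamma(m).
Pure AR (q = 0): c_0 = sigma^2 = 3, c_k = 0 for k >= 1.
Equations for k = 0, 1, 2 (AR order 2, c_2 = 0):
  (E0) gamma(0) = phi_1 gamma(1) + phi_2 gamma(2) + c_0
  (E1) gamma(1) = phi_1 gamma(0) + phi_2 gamma(1) + c_1
  (E2) gamma(2) = phi_1 gamma(1) + phi_2 gamma(0)
From (E1): gamma(1) = A gamma(0) + B with
  A = phi_1 / (1 - phi_2) = 0.285 / 1.37 = 0.208029,   B = c_1 / (1 - phi_2) = 0 / 1.37 = 0.
Insert (E2) into (E0): gamma(0) (1 - phi_2^2) = phi_1 (1 + phi_2) gamma(1) + c_0.
  phi_1 (1 + phi_2) = (0.285)(0.63) = 0.17955,   1 - phi_2^2 = 0.8631.
Replace gamma(1) by A gamma(0) + B and collect gamma(0):
  gamma(0) [0.8631 - (0.17955)(0.208029)] = c_0 = 3
  gamma(0) * 0.825748 = 3
  gamma(0) = 3 / 0.825748 = 3.633068.
  gamma(1) = A gamma(0) = (0.208029)(3.633068) = 0.755784.
Therefore gamma(1) = 0.7558 (to 4 decimal places).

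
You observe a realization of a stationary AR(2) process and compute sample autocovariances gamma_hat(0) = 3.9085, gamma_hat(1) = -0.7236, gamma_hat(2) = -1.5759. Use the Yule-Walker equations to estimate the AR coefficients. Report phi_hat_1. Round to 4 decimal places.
\hat\phi_{1} = -0.2690

The Yule-Walker equations for an AR(p) process read, in matrix form,
  Gamma_p phi = r_p,   with   (Gamma_p)_{ij} = gamma(|i - j|),
                       (r_p)_i = gamma(i),   i,j = 1..p.
Substitute the sample gammas (Toeplitz matrix and right-hand side of size 2):
  Gamma_p = [[3.9085, -0.7236], [-0.7236, 3.9085]]
  r_p     = [-0.7236, -1.5759]
Written out:
  3.9085 phi_1 - 0.7236 phi_2 = -0.7236
  -0.7236 phi_1 + 3.9085 phi_2 = -1.5759
Solve by Cramer's rule:
  det = gamma(0)^2 - gamma(1)^2 = (3.9085)^2 - (-0.7236)^2 = 15.27637225 - 0.52359696 = 14.75277529
  phi_hat_1 = [gamma(1) gamma(0) - gamma(1) gamma(2)] / det = [(-0.7236)(3.9085) - (-0.7236)(-1.5759)] / 14.75277529 = -3.96851184 / 14.75277529 = -0.269
  phi_hat_2 = [gamma(0) gamma(2) - gamma(1)^2] / det = [(3.9085)(-1.5759) - (-0.7236)^2] / 14.75277529 = -6.68300211 / 14.75277529 = -0.453
So phi_hat = [-0.2690, -0.4530].
Therefore phi_hat_1 = -0.2690.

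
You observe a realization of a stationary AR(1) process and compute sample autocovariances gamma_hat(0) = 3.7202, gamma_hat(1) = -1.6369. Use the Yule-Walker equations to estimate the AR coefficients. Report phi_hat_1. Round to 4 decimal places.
\hat\phi_{1} = -0.4400

The Yule-Walker equations for an AR(p) process read, in matrix form,
  Gamma_p phi = r_p,   with   (Gamma_p)_{ij} = gamma(|i - j|),
                       (r_p)_i = gamma(i),   i,j = 1..p.
Substitute the sample gammas (Toeplitz matrix and right-hand side of size 1):
  Gamma_p = [[3.7202]]
  r_p     = [-1.6369]
With p = 1 this is the single equation gamma(0) phi_1 = gamma(1):
  phi_hat_1 = gamma(1) / gamma(0) = -1.6369 / 3.7202 = -0.4400.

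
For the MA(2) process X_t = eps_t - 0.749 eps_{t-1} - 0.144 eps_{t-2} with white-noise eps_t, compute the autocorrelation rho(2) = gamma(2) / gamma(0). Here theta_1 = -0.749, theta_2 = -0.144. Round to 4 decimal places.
\rho(2) = -0.0910

For an MA(q) process with theta_0 = 1, the autocovariance is
  gamma(k) = sigma^2 * sum_{i=0..q-k} theta_i * theta_{i+k},
and rho(k) = gamma(k) / gamma(0). Sigma^2 cancels.
  numerator   = (1)*(-0.144) = -0.144.
  denominator = (1)^2 + (-0.749)^2 + (-0.144)^2 = 1.581737.
  rho(2) = -0.144 / 1.581737 = -0.0910.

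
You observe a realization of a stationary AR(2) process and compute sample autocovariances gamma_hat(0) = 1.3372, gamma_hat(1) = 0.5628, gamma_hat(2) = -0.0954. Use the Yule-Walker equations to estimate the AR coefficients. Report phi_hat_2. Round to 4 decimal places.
\hat\phi_{2} = -0.3020

The Yule-Walker equations for an AR(p) process read, in matrix form,
  Gamma_p phi = r_p,   with   (Gamma_p)_{ij} = gamma(|i - j|),
                       (r_p)_i = gamma(i),   i,j = 1..p.
Substitute the sample gammas (Toeplitz matrix and right-hand side of size 2):
  Gamma_p = [[1.3372, 0.5628], [0.5628, 1.3372]]
  r_p     = [0.5628, -0.0954]
Written out:
  1.3372 phi_1 + 0.5628 phi_2 = 0.5628
  0.5628 phi_1 + 1.3372 phi_2 = -0.0954
Solve by Cramer's rule:
  det = gamma(0)^2 - gamma(1)^2 = (1.3372)^2 - (0.5628)^2 = 1.78810384 - 0.31674384 = 1.47136
  phi_hat_1 = [gamma(1) gamma(0) - gamma(1) gamma(2)] / det = [(0.5628)(1.3372) - (0.5628)(-0.0954)] / 1.47136 = 0.80626728 / 1.47136 = 0.548
  phi_hat_2 = [gamma(0) gamma(2) - gamma(1)^2] / det = [(1.3372)(-0.0954) - (0.5628)^2] / 1.47136 = -0.44431272 / 1.47136 = -0.302
So phi_hat = [0.5480, -0.3020].
Therefore phi_hat_2 = -0.3020.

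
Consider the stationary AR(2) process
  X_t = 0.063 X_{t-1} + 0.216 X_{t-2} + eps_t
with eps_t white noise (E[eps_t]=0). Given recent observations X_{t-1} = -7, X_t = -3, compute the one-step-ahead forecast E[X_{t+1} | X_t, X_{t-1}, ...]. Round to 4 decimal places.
E[X_{t+1} \mid \mathcal F_t] = -1.7010

For an AR(p) model X_t = c + sum_i phi_i X_{t-i} + eps_t, the
one-step-ahead conditional mean is
  E[X_{t+1} | X_t, ...] = c + sum_i phi_i X_{t+1-i}.
Substitute known values:
  E[X_{t+1} | ...] = (0.063) * (-3) + (0.216) * (-7)
                   = -1.7010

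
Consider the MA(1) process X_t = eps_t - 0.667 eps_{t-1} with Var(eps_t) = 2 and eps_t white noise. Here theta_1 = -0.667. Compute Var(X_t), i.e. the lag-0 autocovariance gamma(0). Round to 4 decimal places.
\gamma(0) = 2.8898

For an MA(q) process X_t = eps_t + sum_i theta_i eps_{t-i} with
Var(eps_t) = sigma^2, the variance is
  gamma(0) = sigma^2 * (1 + sum_i theta_i^2).
  sum_i theta_i^2 = (-0.667)^2 = 0.444889.
  gamma(0) = 2 * (1 + 0.444889) = 2 * 1.444889 = 2.889778, which rounds to 2.8898.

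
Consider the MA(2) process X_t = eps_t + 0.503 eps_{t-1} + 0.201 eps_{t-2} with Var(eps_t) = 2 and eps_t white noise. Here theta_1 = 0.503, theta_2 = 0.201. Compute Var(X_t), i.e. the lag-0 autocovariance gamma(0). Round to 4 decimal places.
\gamma(0) = 2.5868

For an MA(q) process X_t = eps_t + sum_i theta_i eps_{t-i} with
Var(eps_t) = sigma^2, the variance is
  gamma(0) = sigma^2 * (1 + sum_i theta_i^2).
  sum_i theta_i^2 = (0.503)^2 + (0.201)^2 = 0.253009 + 0.040401 = 0.29341.
  gamma(0) = 2 * (1 + 0.29341) = 2 * 1.29341 = 2.58682, which rounds to 2.5868.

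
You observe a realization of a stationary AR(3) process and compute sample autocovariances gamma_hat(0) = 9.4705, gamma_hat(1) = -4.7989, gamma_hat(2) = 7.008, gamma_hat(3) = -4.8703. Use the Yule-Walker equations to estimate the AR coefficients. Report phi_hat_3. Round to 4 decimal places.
\hat\phi_{3} = -0.1250

The Yule-Walker equations for an AR(p) process read, in matrix form,
  Gamma_p phi = r_p,   with   (Gamma_p)_{ij} = gamma(|i - j|),
                       (r_p)_i = gamma(i),   i,j = 1..p.
Substitute the sample gammas (Toeplitz matrix and right-hand side of size 3):
  Gamma_p = [[9.4705, -4.7989, 7.008], [-4.7989, 9.4705, -4.7989], [7.008, -4.7989, 9.4705]]
  r_p     = [-4.7989, 7.008, -4.8703]
Written out (R1..R3):
  (R1) 9.4705 phi_1 - 4.7989 phi_2 + 7.008 phi_3 = -4.7989
  (R2) -4.7989 phi_1 + 9.4705 phi_2 - 4.7989 phi_3 = 7.008
  (R3) 7.008 phi_1 - 4.7989 phi_2 + 9.4705 phi_3 = -4.8703
Gaussian elimination:
  R2 <- R2 - (-4.7989/9.4705) R1 = R2 - (-0.506721) R1:  7.038797 phi_2 - 1.2478 phi_3 = 4.576297
  R3 <- R3 - (7.008/9.4705) R1 = R3 - (0.739982) R1:  -1.2478 phi_2 + 4.284706 phi_3 = -1.3192
  R3 <- R3 - (-1.2478/7.038797) R2 = R3 - (-0.177275) R2:  4.063502 phi_3 = -0.507939
Back-substitution:
  phi_hat_3 = -0.507939 / 4.063502 = -0.125
  phi_hat_2 = (4.576297 - (-1.2478)(-0.125)) / 7.038797 = 0.627994
  phi_hat_1 = (-4.7989 - (-4.7989)(0.627994) - (7.008)(-0.125)) / 9.4705 = -0.096005
So phi_hat = [-0.0960, 0.6280, -0.1250].
Therefore phi_hat_3 = -0.1250.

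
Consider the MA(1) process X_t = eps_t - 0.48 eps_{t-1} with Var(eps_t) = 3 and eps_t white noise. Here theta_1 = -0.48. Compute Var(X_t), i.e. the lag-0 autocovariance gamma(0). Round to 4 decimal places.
\gamma(0) = 3.6912

For an MA(q) process X_t = eps_t + sum_i theta_i eps_{t-i} with
Var(eps_t) = sigma^2, the variance is
  gamma(0) = sigma^2 * (1 + sum_i theta_i^2).
  sum_i theta_i^2 = (-0.48)^2 = 0.2304.
  gamma(0) = 3 * (1 + 0.2304) = 3 * 1.2304 = 3.6912.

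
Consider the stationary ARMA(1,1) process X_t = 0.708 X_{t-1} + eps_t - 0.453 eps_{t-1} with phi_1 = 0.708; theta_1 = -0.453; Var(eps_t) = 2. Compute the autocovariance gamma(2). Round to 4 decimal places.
\gamma(2) = 0.4918

Multiply the model equation by X_{t-k} and take expectations. With theta_0 = psi_0 = 1 and psi_j the MA(infinity) weights, this gives
  gamma(k) - sum_i phi_i gamma(k-i) = c_k,
  c_k = sigma^2 * sum_{j=k..q} theta_j psi_{j-k}   (c_k = 0 for k > q),
using gamma(-m) = gamma(m).
psi-weights needed (psi_j = theta_j + sum_i phi_i psi_{j-i}):
  psi_1 = theta_1 + phi_1 = -0.453 + (0.708) = 0.255
Right-hand sides:
  c_0 = sigma^2 (1 + theta_1 psi_1) = 2 * (1 + (-0.453)(0.255)) = 2 * 0.884485 = 1.76897
  c_1 = sigma^2 theta_1 = 2 * (-0.453) = -0.906
  c_2 = 0
Equations for k = 0 and k = 1 (AR order 1):
  gamma(0) = phi_1 gamma(1) + c_0
  gamma(1) = phi_1 gamma(0) + c_1
Substituting the second into the first: gamma(0) (1 - phi_1^2) = c_0 + phi_1 c_1, so
  gamma(0) = (c_0 + phi_1 c_1) / (1 - phi_1^2) = (1.76897 + (0.708)(-0.906)) / (1 - (0.708)^2) = 1.127522 / 0.498736 = 2.260759.
  gamma(1) = phi_1 gamma(0) + c_1 = (0.708)(2.260759) + (-0.906) = 0.694618.
For k = 2 (> q): gamma(2) = phi_1 gamma(1) = (0.708)(0.694618) = 0.491789.
Therefore gamma(2) = 0.4918 (to 4 decimal places).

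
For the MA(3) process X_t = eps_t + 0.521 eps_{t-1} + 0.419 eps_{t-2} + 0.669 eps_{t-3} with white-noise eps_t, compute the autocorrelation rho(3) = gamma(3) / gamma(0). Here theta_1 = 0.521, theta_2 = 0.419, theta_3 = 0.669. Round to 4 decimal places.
\rho(3) = 0.3531

For an MA(q) process with theta_0 = 1, the autocovariance is
  gamma(k) = sigma^2 * sum_{i=0..q-k} theta_i * theta_{i+k},
and rho(k) = gamma(k) / gamma(0). Sigma^2 cancels.
  numerator   = (1)*(0.669) = 0.669.
  denominator = (1)^2 + (0.521)^2 + (0.419)^2 + (0.669)^2 = 1.894563.
  rho(3) = 0.669 / 1.894563 = 0.3531.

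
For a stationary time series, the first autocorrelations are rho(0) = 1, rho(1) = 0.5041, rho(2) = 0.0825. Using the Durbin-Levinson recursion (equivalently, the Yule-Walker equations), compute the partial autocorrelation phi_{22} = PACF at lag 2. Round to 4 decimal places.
\phi_{22} = -0.2301

The PACF at lag k is phi_{kk}, the last component of the solution
to the Yule-Walker system G_k phi = r_k where
  (G_k)_{ij} = rho(|i - j|), (r_k)_i = rho(i), i,j = 1..k.
Equivalently, Durbin-Levinson gives phi_{kk} iteratively:
  phi_{11} = rho(1)
  phi_{kk} = [rho(k) - sum_{j=1..k-1} phi_{k-1,j} rho(k-j)]
            / [1 - sum_{j=1..k-1} phi_{k-1,j} rho(j)],
  phi_{k,j} = phi_{k-1,j} - phi_{kk} phi_{k-1,k-j},  j = 1..k-1.
Step k = 1:
  phi_11 = rho(1) = 0.5041.
Step k = 2:
  phi_22 = [rho(2) - phi_11 rho(1)] / [1 - phi_11 rho(1)] = [0.0825 - (0.5041)(0.5041)] / [1 - (0.5041)(0.5041)]
         = -0.17161681 / 0.74588319 = -0.2301.
Therefore phi_{22} = -0.2301.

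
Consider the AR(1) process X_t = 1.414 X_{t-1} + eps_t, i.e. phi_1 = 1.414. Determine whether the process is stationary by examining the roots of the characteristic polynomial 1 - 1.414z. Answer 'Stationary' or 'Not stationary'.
\text{Not stationary}

The AR(p) characteristic polynomial is P(z) = 1 - 1.414z.
Stationarity requires all roots to lie outside the unit circle, i.e. |z| > 1 for every root.
This is linear in z: 1 + (-1.414) z = 0  =>  z = -1/(-1.414) = 0.707214,  |z| = 0.707214.
Moduli of all roots: 0.7072.
All moduli strictly greater than 1? No.
Verdict: Not stationary.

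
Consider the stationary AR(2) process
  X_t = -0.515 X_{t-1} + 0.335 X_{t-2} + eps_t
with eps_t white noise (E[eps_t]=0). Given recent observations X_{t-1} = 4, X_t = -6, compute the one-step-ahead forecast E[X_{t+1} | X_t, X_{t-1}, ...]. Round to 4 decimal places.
E[X_{t+1} \mid \mathcal F_t] = 4.4300

For an AR(p) model X_t = c + sum_i phi_i X_{t-i} + eps_t, the
one-step-ahead conditional mean is
  E[X_{t+1} | X_t, ...] = c + sum_i phi_i X_{t+1-i}.
Substitute known values:
  E[X_{t+1} | ...] = (-0.515) * (-6) + (0.335) * (4)
                   = 4.4300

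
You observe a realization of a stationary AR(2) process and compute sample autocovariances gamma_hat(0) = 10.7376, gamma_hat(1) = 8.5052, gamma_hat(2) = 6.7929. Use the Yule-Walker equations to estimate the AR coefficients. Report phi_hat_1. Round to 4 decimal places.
\hat\phi_{1} = 0.7810

The Yule-Walker equations for an AR(p) process read, in matrix form,
  Gamma_p phi = r_p,   with   (Gamma_p)_{ij} = gamma(|i - j|),
                       (r_p)_i = gamma(i),   i,j = 1..p.
Substitute the sample gammas (Toeplitz matrix and right-hand side of size 2):
  Gamma_p = [[10.7376, 8.5052], [8.5052, 10.7376]]
  r_p     = [8.5052, 6.7929]
Written out:
  10.7376 phi_1 + 8.5052 phi_2 = 8.5052
  8.5052 phi_1 + 10.7376 phi_2 = 6.7929
Solve by Cramer's rule:
  det = gamma(0)^2 - gamma(1)^2 = (10.7376)^2 - (8.5052)^2 = 115.29605376 - 72.33842704 = 42.95762672
  phi_hat_1 = [gamma(1) gamma(0) - gamma(1) gamma(2)] / det = [(8.5052)(10.7376) - (8.5052)(6.7929)] / 42.95762672 = 33.55046244 / 42.95762672 = 0.781
  phi_hat_2 = [gamma(0) gamma(2) - gamma(1)^2] / det = [(10.7376)(6.7929) - (8.5052)^2] / 42.95762672 = 0.601016 / 42.95762672 = 0.014
So phi_hat = [0.7810, 0.0140].
Therefore phi_hat_1 = 0.7810.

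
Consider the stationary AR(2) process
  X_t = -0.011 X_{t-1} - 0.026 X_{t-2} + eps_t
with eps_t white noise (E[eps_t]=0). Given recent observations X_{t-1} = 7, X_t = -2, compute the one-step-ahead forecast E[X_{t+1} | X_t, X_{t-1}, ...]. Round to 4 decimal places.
E[X_{t+1} \mid \mathcal F_t] = -0.1600

For an AR(p) model X_t = c + sum_i phi_i X_{t-i} + eps_t, the
one-step-ahead conditional mean is
  E[X_{t+1} | X_t, ...] = c + sum_i phi_i X_{t+1-i}.
Substitute known values:
  E[X_{t+1} | ...] = (-0.011) * (-2) + (-0.026) * (7)
                   = -0.1600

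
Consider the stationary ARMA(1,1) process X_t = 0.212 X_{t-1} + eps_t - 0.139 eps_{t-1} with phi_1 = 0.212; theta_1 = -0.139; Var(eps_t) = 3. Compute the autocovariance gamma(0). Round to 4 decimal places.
\gamma(0) = 3.0167

Multiply the model equation by X_{t-k} and take expectations. With theta_0 = psi_0 = 1 and psi_j the MA(infinity) weights, this gives
  gamma(k) - sum_i phi_i gamma(k-i) = c_k,
  c_k = sigma^2 * sum_{j=k..q} theta_j psi_{j-k}   (c_k = 0 for k > q),
using gamma(-m) = gamma(m).
psi-weights needed (psi_j = theta_j + sum_i phi_i psi_{j-i}):
  psi_1 = theta_1 + phi_1 = -0.139 + (0.212) = 0.073
Right-hand sides:
  c_0 = sigma^2 (1 + theta_1 psi_1) = 3 * (1 + (-0.139)(0.073)) = 3 * 0.989853 = 2.969559
  c_1 = sigma^2 theta_1 = 3 * (-0.139) = -0.417
  c_2 = 0
Equations for k = 0 and k = 1 (AR order 1):
  gamma(0) = phi_1 gamma(1) + c_0
  gamma(1) = phi_1 gamma(0) + c_1
Substituting the second into the first: gamma(0) (1 - phi_1^2) = c_0 + phi_1 c_1, so
  gamma(0) = (c_0 + phi_1 c_1) / (1 - phi_1^2) = (2.969559 + (0.212)(-0.417)) / (1 - (0.212)^2) = 2.881155 / 0.955056 = 3.016739.
Therefore gamma(0) = 3.0167 (to 4 decimal places).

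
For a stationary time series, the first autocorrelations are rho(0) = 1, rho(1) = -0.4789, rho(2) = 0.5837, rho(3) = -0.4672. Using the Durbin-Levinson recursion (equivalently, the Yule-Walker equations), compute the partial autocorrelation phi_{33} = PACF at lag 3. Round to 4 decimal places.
\phi_{33} = -0.1580

The PACF at lag k is phi_{kk}, the last component of the solution
to the Yule-Walker system G_k phi = r_k where
  (G_k)_{ij} = rho(|i - j|), (r_k)_i = rho(i), i,j = 1..k.
Equivalently, Durbin-Levinson gives phi_{kk} iteratively:
  phi_{11} = rho(1)
  phi_{kk} = [rho(k) - sum_{j=1..k-1} phi_{k-1,j} rho(k-j)]
            / [1 - sum_{j=1..k-1} phi_{k-1,j} rho(j)],
  phi_{k,j} = phi_{k-1,j} - phi_{kk} phi_{k-1,k-j},  j = 1..k-1.
Step k = 1:
  phi_11 = rho(1) = -0.4789.
Step k = 2:
  phi_22 = [rho(2) - phi_11 rho(1)] / [1 - phi_11 rho(1)] = [0.5837 - (-0.4789)(-0.4789)] / [1 - (-0.4789)(-0.4789)]
         = 0.35435479 / 0.77065479 = 0.45981.
  Update: phi_21 = phi_11 - phi_22 phi_11 = -0.4789 - (0.45981)(-0.4789) = -0.258697.
Step k = 3:
  phi_33 = [rho(3) - phi_21 rho(2) - phi_22 rho(1)] / [1 - phi_21 rho(1) - phi_22 rho(2)]
    numerator   = -0.4672 - (-0.258697)(0.5837) - (0.45981)(-0.4789) = -0.09599555
    denominator = 1 - (-0.258697)(-0.4789) - (0.45981)(0.5837) = 0.60771891
  phi_33 = -0.09599555 / 0.60771891 = -0.158.
Therefore phi_{33} = -0.1580.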